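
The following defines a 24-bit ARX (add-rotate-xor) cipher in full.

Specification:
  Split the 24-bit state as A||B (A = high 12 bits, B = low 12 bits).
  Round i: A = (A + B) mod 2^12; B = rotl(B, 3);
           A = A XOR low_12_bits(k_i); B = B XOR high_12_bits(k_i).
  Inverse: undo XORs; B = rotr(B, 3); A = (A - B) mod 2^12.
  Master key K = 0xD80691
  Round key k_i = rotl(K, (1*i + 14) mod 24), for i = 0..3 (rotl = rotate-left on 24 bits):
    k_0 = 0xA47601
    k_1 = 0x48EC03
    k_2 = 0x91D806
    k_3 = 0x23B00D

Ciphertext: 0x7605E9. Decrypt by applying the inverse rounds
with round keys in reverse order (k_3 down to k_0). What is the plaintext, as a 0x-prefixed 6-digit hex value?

0x3713E4

s_0 = ciphertext = 0x7605E9
s_1 = InvRound(s_0, k_3) = 0x2734FA
s_2 = InvRound(s_1, k_2) = 0xAB9FBC
s_3 = InvRound(s_2, k_1) = 0x154566
s_4 = InvRound(s_3, k_0) = 0x3713E4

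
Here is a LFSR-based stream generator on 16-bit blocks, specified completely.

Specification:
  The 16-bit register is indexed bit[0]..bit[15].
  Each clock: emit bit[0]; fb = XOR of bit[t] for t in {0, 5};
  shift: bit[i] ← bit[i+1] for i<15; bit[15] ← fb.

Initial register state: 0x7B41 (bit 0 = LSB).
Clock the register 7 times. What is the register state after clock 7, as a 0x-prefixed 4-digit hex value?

reg_0 = 0x7B41
clock 1: out=1, reg = 0xBDA0
clock 2: out=0, reg = 0xDED0
clock 3: out=0, reg = 0x6F68
clock 4: out=0, reg = 0xB7B4
clock 5: out=0, reg = 0xDBDA
clock 6: out=0, reg = 0x6DED
clock 7: out=1, reg = 0x36F6

0x36F6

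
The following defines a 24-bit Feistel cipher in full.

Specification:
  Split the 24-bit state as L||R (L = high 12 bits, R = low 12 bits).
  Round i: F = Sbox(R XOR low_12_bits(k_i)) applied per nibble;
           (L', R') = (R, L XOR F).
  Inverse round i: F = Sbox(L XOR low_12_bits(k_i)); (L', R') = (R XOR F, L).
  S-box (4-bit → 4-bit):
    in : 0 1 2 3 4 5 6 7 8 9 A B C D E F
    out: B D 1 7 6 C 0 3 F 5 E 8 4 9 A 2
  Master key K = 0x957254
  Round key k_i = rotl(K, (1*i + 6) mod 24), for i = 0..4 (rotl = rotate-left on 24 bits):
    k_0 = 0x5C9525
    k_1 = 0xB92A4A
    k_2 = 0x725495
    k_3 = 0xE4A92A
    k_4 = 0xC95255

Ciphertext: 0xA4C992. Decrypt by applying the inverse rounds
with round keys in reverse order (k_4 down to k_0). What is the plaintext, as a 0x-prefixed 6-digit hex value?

s_0 = ciphertext = 0xA4C992
s_1 = InvRound(s_0, k_4) = 0x647A4C
s_2 = InvRound(s_1, k_3) = 0x845647
s_3 = InvRound(s_2, k_2) = 0x2DC845
s_4 = InvRound(s_3, k_1) = 0x7152DC
s_5 = InvRound(s_4, k_0) = 0x3A7715

0x3A7715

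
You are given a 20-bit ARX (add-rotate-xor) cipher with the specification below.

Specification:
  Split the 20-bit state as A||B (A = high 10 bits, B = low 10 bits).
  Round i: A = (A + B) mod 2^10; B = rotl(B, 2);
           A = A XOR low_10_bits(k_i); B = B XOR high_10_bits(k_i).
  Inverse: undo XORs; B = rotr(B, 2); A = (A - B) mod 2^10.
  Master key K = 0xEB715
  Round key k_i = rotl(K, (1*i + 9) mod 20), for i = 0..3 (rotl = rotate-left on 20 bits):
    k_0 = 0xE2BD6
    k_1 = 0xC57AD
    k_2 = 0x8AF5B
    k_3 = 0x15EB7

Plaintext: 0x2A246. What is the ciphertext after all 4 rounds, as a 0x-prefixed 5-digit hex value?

s_0 = plaintext = 0x2A246
s_1 = Round(s_0, k_0) = 0x4E290
s_2 = Round(s_1, k_1) = 0x19557
s_3 = Round(s_2, k_2) = 0xB9F76
s_4 = Round(s_3, k_3) = 0x3A98C

0x3A98C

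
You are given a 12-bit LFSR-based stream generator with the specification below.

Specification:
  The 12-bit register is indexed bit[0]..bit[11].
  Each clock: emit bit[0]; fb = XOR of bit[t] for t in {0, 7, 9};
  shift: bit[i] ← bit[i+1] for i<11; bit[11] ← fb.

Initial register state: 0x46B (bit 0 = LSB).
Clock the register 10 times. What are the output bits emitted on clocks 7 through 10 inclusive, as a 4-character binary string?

reg_0 = 0x46B
clock 1: out=1, reg = 0xA35
clock 2: out=1, reg = 0x51A
clock 3: out=0, reg = 0x28D
clock 4: out=1, reg = 0x946
clock 5: out=0, reg = 0x4A3
clock 6: out=1, reg = 0x251
clock 7: out=1, reg = 0x128
clock 8: out=0, reg = 0x094
clock 9: out=0, reg = 0x84A
clock 10: out=0, reg = 0x425

1000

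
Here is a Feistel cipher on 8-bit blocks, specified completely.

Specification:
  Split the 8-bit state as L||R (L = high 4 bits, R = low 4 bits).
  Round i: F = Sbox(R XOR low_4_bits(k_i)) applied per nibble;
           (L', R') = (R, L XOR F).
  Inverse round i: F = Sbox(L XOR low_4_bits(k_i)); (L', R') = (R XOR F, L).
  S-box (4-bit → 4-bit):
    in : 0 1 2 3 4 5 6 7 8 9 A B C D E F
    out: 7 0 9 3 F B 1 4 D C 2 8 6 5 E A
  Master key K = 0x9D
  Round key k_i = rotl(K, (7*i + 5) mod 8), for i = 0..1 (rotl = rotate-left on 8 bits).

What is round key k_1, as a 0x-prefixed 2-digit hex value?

0xD9

K = 0x9D
k_0 = rotl(K, (7*0+5) mod 8) = rotl(K, 5) = 0xB3
k_1 = rotl(K, (7*1+5) mod 8) = rotl(K, 4) = 0xD9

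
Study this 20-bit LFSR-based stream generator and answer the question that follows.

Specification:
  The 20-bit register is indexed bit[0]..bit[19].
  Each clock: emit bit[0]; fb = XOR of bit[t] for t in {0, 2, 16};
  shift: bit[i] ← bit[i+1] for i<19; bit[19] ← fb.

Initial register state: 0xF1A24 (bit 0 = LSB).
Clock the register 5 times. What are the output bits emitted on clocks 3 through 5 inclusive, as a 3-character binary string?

100

reg_0 = 0xF1A24
clock 1: out=0, reg = 0x78D12
clock 2: out=0, reg = 0xBC689
clock 3: out=1, reg = 0x5E344
clock 4: out=0, reg = 0x2F1A2
clock 5: out=0, reg = 0x178D1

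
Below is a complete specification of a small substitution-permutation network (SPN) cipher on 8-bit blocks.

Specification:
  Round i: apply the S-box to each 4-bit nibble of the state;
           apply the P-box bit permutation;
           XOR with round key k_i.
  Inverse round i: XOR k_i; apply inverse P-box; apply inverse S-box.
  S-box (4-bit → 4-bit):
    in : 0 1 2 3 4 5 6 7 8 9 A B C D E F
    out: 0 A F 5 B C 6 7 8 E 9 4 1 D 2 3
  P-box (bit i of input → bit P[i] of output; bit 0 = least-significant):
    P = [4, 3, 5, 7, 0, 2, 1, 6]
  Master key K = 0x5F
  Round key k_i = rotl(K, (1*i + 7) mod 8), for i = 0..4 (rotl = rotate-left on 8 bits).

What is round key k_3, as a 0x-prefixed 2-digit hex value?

K = 0x5F
k_0 = rotl(K, (1*0+7) mod 8) = rotl(K, 7) = 0xAF
k_1 = rotl(K, (1*1+7) mod 8) = rotl(K, 0) = 0x5F
k_2 = rotl(K, (1*2+7) mod 8) = rotl(K, 1) = 0xBE
k_3 = rotl(K, (1*3+7) mod 8) = rotl(K, 2) = 0x7D

0x7D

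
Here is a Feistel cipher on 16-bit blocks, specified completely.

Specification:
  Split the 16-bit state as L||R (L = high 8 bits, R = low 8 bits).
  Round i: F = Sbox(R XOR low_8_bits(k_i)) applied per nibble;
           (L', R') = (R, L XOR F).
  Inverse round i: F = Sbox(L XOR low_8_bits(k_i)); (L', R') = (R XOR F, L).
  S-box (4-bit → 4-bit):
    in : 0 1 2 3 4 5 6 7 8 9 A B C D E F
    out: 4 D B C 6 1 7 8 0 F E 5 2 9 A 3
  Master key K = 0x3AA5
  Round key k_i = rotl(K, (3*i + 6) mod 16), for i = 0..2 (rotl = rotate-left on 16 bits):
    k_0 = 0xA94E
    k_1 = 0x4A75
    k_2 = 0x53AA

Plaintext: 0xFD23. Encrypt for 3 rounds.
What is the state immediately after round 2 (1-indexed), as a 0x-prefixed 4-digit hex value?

0x841E

s_0 = plaintext = 0xFD23
s_1 = Round(s_0, k_0) = 0x2384
s_2 = Round(s_1, k_1) = 0x841E
s_3 = Round(s_2, k_2) = 0x1ED2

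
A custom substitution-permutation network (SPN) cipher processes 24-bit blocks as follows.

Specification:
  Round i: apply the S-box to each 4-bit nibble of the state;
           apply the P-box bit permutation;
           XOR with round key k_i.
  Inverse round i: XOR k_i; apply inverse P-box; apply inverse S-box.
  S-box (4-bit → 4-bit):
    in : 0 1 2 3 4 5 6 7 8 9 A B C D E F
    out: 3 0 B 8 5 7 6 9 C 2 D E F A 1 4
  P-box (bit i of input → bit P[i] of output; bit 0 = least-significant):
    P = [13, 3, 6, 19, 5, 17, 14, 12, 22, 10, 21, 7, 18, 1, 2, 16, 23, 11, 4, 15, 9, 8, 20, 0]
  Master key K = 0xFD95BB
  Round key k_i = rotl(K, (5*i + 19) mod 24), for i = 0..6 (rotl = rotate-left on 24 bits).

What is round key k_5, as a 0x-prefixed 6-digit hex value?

0xBFD95B

K = 0xFD95BB
k_0 = rotl(K, (5*0+19) mod 24) = rotl(K, 19) = 0xDFECAD
k_1 = rotl(K, (5*1+19) mod 24) = rotl(K, 0) = 0xFD95BB
k_2 = rotl(K, (5*2+19) mod 24) = rotl(K, 5) = 0xB2B77F
k_3 = rotl(K, (5*3+19) mod 24) = rotl(K, 10) = 0x56EFF6
k_4 = rotl(K, (5*4+19) mod 24) = rotl(K, 15) = 0xDDFECA
k_5 = rotl(K, (5*5+19) mod 24) = rotl(K, 20) = 0xBFD95B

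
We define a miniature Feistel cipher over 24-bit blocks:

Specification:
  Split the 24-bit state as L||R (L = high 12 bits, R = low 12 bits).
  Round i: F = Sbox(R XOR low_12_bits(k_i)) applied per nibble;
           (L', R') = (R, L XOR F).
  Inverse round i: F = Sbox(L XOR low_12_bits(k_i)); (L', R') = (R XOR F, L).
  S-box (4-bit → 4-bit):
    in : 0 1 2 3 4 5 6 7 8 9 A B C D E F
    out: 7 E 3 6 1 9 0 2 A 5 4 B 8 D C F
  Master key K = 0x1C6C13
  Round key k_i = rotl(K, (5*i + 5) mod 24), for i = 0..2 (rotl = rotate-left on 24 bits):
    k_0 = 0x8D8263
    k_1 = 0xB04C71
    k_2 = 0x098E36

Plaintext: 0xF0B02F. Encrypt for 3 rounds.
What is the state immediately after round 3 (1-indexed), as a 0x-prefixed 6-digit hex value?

0x72C9F7

s_0 = plaintext = 0xF0B02F
s_1 = Round(s_0, k_0) = 0x02FC13
s_2 = Round(s_1, k_1) = 0xC1372C
s_3 = Round(s_2, k_2) = 0x72C9F7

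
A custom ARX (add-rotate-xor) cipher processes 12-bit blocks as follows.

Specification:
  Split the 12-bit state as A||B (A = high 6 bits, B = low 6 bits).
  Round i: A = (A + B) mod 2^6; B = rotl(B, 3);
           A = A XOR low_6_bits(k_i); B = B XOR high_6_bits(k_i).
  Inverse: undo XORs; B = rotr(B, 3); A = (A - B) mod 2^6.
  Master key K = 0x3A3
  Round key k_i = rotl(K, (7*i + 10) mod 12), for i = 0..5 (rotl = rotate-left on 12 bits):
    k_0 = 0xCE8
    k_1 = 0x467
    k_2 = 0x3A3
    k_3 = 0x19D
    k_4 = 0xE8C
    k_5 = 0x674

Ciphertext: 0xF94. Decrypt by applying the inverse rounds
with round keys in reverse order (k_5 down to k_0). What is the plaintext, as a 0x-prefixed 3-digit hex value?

0x6E2

s_0 = ciphertext = 0xF94
s_1 = InvRound(s_0, k_5) = 0x869
s_2 = InvRound(s_1, k_4) = 0x4DA
s_3 = InvRound(s_2, k_3) = 0xAE3
s_4 = InvRound(s_3, k_2) = 0x6ED
s_5 = InvRound(s_4, k_1) = 0x567
s_6 = InvRound(s_5, k_0) = 0x6E2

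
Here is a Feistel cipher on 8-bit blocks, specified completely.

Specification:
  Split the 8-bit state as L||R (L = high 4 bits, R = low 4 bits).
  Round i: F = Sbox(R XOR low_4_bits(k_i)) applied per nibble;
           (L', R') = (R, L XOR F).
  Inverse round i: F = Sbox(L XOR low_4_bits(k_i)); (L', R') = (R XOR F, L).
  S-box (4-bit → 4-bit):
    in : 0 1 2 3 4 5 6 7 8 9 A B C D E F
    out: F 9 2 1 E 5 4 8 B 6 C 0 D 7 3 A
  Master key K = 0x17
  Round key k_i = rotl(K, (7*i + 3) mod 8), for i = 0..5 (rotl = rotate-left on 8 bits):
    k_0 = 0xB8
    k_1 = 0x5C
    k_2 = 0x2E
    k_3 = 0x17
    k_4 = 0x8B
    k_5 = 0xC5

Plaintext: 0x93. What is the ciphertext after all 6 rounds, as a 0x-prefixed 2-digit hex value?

s_0 = plaintext = 0x93
s_1 = Round(s_0, k_0) = 0x39
s_2 = Round(s_1, k_1) = 0x96
s_3 = Round(s_2, k_2) = 0x62
s_4 = Round(s_3, k_3) = 0x23
s_5 = Round(s_4, k_4) = 0x39
s_6 = Round(s_5, k_5) = 0x9E

0x9E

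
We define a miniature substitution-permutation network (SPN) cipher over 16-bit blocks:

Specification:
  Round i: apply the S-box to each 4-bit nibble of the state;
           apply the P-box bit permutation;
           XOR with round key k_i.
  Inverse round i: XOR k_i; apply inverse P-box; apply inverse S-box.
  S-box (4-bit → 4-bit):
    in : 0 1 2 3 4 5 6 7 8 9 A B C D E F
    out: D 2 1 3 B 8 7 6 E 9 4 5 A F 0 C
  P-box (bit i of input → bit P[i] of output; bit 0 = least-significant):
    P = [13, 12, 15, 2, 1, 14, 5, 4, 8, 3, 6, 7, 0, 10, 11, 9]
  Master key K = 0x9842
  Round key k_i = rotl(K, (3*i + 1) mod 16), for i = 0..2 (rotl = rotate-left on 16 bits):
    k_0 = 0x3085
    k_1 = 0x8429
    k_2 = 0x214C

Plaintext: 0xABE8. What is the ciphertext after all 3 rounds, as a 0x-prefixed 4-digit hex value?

s_0 = plaintext = 0xABE8
s_1 = Round(s_0, k_0) = 0xA9C1
s_2 = Round(s_1, k_1) = 0xDDB9
s_3 = Round(s_2, k_2) = 0x0EA3

0x0EA3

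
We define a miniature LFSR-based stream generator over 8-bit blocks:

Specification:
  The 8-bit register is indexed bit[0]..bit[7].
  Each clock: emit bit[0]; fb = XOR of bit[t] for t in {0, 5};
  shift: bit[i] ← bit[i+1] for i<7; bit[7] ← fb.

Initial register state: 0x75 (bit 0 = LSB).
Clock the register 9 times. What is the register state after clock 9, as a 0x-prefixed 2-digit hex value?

0x23

reg_0 = 0x75
clock 1: out=1, reg = 0x3A
clock 2: out=0, reg = 0x9D
clock 3: out=1, reg = 0xCE
clock 4: out=0, reg = 0x67
clock 5: out=1, reg = 0x33
clock 6: out=1, reg = 0x19
clock 7: out=1, reg = 0x8C
clock 8: out=0, reg = 0x46
clock 9: out=0, reg = 0x23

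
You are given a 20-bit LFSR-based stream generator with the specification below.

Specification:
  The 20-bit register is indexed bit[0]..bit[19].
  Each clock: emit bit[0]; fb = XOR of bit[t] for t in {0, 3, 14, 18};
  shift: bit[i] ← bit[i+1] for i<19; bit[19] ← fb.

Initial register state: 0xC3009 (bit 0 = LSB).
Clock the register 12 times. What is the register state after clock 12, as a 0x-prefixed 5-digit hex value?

0x667C3

reg_0 = 0xC3009
clock 1: out=1, reg = 0xE1804
clock 2: out=0, reg = 0xF0C02
clock 3: out=0, reg = 0xF8601
clock 4: out=1, reg = 0x7C300
clock 5: out=0, reg = 0x3E180
clock 6: out=0, reg = 0x9F0C0
clock 7: out=0, reg = 0xCF860
clock 8: out=0, reg = 0x67C30
clock 9: out=0, reg = 0x33E18
clock 10: out=0, reg = 0x99F0C
clock 11: out=0, reg = 0xCCF86
clock 12: out=0, reg = 0x667C3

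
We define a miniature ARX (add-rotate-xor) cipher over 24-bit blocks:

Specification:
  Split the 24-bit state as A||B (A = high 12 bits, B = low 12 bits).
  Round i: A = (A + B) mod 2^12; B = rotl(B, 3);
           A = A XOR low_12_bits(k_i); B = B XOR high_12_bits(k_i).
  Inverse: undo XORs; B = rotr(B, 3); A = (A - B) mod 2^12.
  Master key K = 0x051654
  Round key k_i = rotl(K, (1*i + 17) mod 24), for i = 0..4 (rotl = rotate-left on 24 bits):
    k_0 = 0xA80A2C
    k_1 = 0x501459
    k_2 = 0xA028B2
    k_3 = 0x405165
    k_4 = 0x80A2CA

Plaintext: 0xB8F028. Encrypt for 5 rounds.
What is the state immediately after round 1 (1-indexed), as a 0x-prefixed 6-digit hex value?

0x19BBC0

s_0 = plaintext = 0xB8F028
s_1 = Round(s_0, k_0) = 0x19BBC0
s_2 = Round(s_1, k_1) = 0x902B04
s_3 = Round(s_2, k_2) = 0xCB4227
s_4 = Round(s_3, k_3) = 0xFBE53C
s_5 = Round(s_4, k_4) = 0x6301E8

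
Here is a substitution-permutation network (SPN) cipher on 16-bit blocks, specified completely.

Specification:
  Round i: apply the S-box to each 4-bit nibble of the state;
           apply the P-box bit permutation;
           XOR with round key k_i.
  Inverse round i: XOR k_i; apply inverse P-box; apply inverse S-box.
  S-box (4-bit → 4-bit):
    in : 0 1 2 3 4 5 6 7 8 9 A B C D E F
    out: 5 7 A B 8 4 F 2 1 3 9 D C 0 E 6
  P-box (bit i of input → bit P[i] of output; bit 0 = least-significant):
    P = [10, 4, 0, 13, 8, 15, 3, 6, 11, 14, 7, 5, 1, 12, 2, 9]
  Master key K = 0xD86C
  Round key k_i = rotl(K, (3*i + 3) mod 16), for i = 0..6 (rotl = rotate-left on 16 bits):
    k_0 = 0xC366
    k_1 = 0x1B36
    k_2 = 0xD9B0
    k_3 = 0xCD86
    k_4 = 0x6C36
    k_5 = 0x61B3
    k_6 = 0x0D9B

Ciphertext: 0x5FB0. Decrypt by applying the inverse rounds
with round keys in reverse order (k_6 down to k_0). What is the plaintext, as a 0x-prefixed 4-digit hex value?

s_0 = ciphertext = 0x5FB0
s_1 = InvRound(s_0, k_6) = 0x3255
s_2 = InvRound(s_1, k_5) = 0x6EAD
s_3 = InvRound(s_2, k_4) = 0xA55F
s_4 = InvRound(s_3, k_3) = 0xD1CE
s_5 = InvRound(s_4, k_2) = 0x0AC7
s_6 = InvRound(s_5, k_1) = 0x7CAF
s_7 = InvRound(s_6, k_0) = 0x206B

0x206B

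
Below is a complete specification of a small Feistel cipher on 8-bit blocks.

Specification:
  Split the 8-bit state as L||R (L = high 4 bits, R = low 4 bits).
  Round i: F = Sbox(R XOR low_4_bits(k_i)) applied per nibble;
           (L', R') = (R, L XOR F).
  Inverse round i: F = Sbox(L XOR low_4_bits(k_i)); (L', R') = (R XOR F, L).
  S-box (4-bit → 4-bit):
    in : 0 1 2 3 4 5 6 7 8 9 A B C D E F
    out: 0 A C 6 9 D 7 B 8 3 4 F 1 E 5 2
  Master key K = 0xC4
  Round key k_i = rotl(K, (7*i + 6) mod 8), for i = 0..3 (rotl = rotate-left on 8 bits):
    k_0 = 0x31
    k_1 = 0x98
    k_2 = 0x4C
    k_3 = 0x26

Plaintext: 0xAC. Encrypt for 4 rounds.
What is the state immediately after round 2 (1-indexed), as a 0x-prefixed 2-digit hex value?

s_0 = plaintext = 0xAC
s_1 = Round(s_0, k_0) = 0xC4
s_2 = Round(s_1, k_1) = 0x4D
s_3 = Round(s_2, k_2) = 0xDE
s_4 = Round(s_3, k_3) = 0xE5

0x4D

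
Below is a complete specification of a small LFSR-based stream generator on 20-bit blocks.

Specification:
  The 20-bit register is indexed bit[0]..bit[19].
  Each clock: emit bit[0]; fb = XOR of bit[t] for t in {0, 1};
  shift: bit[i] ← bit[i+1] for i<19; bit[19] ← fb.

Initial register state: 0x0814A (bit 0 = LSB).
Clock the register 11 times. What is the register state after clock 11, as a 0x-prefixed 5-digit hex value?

reg_0 = 0x0814A
clock 1: out=0, reg = 0x840A5
clock 2: out=1, reg = 0xC2052
clock 3: out=0, reg = 0xE1029
clock 4: out=1, reg = 0xF0814
clock 5: out=0, reg = 0x7840A
clock 6: out=0, reg = 0xBC205
clock 7: out=1, reg = 0xDE102
clock 8: out=0, reg = 0xEF081
clock 9: out=1, reg = 0xF7840
clock 10: out=0, reg = 0x7BC20
clock 11: out=0, reg = 0x3DE10

0x3DE10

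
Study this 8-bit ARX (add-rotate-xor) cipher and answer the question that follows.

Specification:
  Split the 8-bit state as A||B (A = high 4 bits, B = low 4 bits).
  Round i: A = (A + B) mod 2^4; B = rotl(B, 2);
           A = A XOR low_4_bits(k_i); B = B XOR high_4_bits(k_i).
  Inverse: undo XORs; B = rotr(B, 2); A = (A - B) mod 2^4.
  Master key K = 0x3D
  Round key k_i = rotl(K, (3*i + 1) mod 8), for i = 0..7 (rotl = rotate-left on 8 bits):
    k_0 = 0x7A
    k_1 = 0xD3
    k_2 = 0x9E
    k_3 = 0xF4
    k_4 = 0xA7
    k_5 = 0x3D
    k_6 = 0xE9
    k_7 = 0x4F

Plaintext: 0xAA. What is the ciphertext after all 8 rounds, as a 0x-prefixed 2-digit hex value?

s_0 = plaintext = 0xAA
s_1 = Round(s_0, k_0) = 0xED
s_2 = Round(s_1, k_1) = 0x8A
s_3 = Round(s_2, k_2) = 0xC3
s_4 = Round(s_3, k_3) = 0xB3
s_5 = Round(s_4, k_4) = 0x96
s_6 = Round(s_5, k_5) = 0x2A
s_7 = Round(s_6, k_6) = 0x54
s_8 = Round(s_7, k_7) = 0x65

0x65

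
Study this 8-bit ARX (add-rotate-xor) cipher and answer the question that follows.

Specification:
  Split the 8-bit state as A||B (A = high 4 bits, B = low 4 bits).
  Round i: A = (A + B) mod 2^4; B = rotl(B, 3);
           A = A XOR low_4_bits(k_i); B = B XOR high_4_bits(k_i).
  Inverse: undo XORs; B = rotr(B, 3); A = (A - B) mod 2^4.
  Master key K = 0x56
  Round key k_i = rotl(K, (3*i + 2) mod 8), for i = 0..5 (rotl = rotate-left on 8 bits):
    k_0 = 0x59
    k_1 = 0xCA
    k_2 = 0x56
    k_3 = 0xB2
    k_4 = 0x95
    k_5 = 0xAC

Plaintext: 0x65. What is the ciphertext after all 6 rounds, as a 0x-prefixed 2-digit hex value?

s_0 = plaintext = 0x65
s_1 = Round(s_0, k_0) = 0x2F
s_2 = Round(s_1, k_1) = 0xB3
s_3 = Round(s_2, k_2) = 0x8C
s_4 = Round(s_3, k_3) = 0x6D
s_5 = Round(s_4, k_4) = 0x67
s_6 = Round(s_5, k_5) = 0x11

0x11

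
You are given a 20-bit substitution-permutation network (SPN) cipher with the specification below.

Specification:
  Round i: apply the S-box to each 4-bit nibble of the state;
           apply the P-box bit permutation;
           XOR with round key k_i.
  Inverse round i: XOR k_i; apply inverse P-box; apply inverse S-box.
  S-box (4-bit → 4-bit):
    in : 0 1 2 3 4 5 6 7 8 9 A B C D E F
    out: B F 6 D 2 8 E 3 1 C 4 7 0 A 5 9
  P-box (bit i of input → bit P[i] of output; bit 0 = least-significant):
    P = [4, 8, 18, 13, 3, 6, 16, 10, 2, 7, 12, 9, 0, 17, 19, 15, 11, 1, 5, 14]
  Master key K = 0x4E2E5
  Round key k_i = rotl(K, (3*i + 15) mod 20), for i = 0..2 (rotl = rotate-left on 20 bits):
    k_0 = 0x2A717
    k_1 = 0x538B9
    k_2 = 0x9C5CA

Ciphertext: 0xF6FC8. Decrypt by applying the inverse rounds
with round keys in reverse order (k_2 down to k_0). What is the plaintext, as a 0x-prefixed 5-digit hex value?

0x0812D

s_0 = ciphertext = 0xF6FC8
s_1 = InvRound(s_0, k_2) = 0x7D5C9
s_2 = InvRound(s_1, k_1) = 0x3DCD0
s_3 = InvRound(s_2, k_0) = 0x0812D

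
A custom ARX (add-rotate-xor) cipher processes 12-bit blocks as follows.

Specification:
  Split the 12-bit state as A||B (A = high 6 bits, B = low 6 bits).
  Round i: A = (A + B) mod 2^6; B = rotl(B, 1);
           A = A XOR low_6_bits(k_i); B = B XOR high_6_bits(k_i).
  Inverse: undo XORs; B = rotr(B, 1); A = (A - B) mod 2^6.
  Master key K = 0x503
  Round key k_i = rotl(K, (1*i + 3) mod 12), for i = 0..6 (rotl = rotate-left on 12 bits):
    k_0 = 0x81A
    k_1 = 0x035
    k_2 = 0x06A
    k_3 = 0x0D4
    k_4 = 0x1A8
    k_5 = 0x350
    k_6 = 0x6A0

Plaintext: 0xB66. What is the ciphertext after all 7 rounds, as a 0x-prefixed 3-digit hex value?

s_0 = plaintext = 0xB66
s_1 = Round(s_0, k_0) = 0x26D
s_2 = Round(s_1, k_1) = 0x0DB
s_3 = Round(s_2, k_2) = 0xD37
s_4 = Round(s_3, k_3) = 0xFEC
s_5 = Round(s_4, k_4) = 0x0DF
s_6 = Round(s_5, k_5) = 0xCB3
s_7 = Round(s_6, k_6) = 0x17D

0x17D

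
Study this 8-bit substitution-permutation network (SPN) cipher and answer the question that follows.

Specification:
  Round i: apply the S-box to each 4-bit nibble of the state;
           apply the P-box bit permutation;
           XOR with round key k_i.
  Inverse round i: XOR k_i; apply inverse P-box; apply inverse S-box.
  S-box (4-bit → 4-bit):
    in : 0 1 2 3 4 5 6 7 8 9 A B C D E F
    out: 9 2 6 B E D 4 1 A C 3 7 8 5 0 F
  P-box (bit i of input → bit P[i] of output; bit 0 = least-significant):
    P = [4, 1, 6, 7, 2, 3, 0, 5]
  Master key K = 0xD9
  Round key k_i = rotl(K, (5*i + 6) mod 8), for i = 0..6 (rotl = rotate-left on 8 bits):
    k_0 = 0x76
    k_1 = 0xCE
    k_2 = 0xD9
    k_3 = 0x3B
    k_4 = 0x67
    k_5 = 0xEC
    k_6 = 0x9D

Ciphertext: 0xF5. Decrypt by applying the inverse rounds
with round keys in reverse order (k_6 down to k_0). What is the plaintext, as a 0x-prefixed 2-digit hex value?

s_0 = ciphertext = 0xF5
s_1 = InvRound(s_0, k_6) = 0x86
s_2 = InvRound(s_1, k_5) = 0x82
s_3 = InvRound(s_2, k_4) = 0x59
s_4 = InvRound(s_3, k_3) = 0xC2
s_5 = InvRound(s_4, k_2) = 0x2A
s_6 = InvRound(s_5, k_1) = 0x09
s_7 = InvRound(s_6, k_0) = 0xFB

0xFB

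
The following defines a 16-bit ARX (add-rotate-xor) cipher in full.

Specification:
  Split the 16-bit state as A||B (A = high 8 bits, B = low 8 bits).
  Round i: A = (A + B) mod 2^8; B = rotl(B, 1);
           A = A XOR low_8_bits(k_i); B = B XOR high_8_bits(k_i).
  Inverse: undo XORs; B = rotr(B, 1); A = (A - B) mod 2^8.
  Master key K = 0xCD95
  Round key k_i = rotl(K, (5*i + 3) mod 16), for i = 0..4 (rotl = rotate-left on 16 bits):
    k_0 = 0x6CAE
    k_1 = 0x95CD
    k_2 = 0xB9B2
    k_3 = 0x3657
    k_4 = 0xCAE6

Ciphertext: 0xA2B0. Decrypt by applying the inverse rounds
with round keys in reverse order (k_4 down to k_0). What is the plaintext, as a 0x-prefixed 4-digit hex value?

s_0 = ciphertext = 0xA2B0
s_1 = InvRound(s_0, k_4) = 0x073D
s_2 = InvRound(s_1, k_3) = 0xCB85
s_3 = InvRound(s_2, k_2) = 0x5B1E
s_4 = InvRound(s_3, k_1) = 0xD1C5
s_5 = InvRound(s_4, k_0) = 0xABD4

0xABD4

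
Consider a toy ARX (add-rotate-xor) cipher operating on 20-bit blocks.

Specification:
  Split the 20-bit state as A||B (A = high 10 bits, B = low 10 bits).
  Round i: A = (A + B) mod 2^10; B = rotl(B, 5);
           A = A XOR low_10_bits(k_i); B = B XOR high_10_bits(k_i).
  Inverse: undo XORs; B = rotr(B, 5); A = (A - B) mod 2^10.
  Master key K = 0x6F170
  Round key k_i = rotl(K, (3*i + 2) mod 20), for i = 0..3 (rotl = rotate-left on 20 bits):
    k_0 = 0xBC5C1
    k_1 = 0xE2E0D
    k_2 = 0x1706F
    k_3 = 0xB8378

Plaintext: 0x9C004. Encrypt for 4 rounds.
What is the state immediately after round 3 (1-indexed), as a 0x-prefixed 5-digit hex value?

s_0 = plaintext = 0x9C004
s_1 = Round(s_0, k_0) = 0xED671
s_2 = Round(s_1, k_1) = 0x0ADB8
s_3 = Round(s_2, k_2) = 0x63351
s_4 = Round(s_3, k_3) = 0xE94DA

0x63351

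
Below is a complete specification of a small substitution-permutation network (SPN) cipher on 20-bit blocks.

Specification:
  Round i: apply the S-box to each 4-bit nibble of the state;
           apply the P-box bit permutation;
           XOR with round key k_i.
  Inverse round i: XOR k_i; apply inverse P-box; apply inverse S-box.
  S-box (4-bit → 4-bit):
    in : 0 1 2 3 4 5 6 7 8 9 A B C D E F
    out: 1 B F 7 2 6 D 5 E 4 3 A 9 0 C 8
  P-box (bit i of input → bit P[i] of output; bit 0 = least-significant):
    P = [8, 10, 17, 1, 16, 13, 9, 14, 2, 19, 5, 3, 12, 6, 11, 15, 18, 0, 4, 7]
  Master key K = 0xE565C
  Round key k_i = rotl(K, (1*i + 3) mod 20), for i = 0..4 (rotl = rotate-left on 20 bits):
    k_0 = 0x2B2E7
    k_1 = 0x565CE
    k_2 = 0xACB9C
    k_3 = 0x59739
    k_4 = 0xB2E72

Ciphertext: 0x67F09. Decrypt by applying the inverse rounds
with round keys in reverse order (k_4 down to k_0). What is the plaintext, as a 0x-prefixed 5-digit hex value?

0x9CD1C

s_0 = ciphertext = 0x67F09
s_1 = InvRound(s_0, k_4) = 0x3A8CC
s_2 = InvRound(s_1, k_3) = 0x23753
s_3 = InvRound(s_2, k_2) = 0xB21BB
s_4 = InvRound(s_3, k_1) = 0x343F5
s_5 = InvRound(s_4, k_0) = 0x9CD1C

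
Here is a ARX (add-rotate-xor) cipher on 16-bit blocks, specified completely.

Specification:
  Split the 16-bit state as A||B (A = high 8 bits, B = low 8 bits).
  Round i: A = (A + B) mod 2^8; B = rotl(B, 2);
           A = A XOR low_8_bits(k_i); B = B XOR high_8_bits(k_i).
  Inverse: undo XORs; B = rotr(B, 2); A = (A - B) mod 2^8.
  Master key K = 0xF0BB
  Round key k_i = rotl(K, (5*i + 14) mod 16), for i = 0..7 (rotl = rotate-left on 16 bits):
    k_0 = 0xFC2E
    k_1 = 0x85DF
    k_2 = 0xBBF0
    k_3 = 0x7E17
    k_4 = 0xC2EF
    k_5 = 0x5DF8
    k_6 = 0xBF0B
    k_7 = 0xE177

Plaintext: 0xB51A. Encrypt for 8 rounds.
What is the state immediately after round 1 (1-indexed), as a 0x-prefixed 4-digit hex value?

s_0 = plaintext = 0xB51A
s_1 = Round(s_0, k_0) = 0xE194
s_2 = Round(s_1, k_1) = 0xAAD7
s_3 = Round(s_2, k_2) = 0x71E4
s_4 = Round(s_3, k_3) = 0x42ED
s_5 = Round(s_4, k_4) = 0xC075
s_6 = Round(s_5, k_5) = 0xCD88
s_7 = Round(s_6, k_6) = 0x5E9D
s_8 = Round(s_7, k_7) = 0x8C97

0xE194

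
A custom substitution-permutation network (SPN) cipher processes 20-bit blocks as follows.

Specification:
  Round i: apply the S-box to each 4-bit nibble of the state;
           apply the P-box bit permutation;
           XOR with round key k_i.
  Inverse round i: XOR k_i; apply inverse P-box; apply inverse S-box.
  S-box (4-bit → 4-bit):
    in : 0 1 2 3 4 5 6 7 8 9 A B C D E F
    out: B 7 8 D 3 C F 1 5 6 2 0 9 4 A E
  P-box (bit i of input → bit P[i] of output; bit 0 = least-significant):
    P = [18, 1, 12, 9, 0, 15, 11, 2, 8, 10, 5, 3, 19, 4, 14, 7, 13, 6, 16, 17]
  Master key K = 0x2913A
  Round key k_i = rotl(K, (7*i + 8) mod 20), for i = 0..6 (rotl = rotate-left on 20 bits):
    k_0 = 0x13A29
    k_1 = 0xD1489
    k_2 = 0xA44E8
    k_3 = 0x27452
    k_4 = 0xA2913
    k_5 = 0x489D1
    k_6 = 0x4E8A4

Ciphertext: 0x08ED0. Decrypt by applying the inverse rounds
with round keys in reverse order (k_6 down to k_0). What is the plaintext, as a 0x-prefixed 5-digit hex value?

s_0 = ciphertext = 0x08ED0
s_1 = InvRound(s_0, k_6) = 0x4992C
s_2 = InvRound(s_1, k_5) = 0xAE5CD
s_3 = InvRound(s_2, k_4) = 0xAFEFA
s_4 = InvRound(s_3, k_3) = 0xBC592
s_5 = InvRound(s_4, k_2) = 0x9A3AA
s_6 = InvRound(s_5, k_1) = 0x7B146
s_7 = InvRound(s_6, k_0) = 0xEB360

0xEB360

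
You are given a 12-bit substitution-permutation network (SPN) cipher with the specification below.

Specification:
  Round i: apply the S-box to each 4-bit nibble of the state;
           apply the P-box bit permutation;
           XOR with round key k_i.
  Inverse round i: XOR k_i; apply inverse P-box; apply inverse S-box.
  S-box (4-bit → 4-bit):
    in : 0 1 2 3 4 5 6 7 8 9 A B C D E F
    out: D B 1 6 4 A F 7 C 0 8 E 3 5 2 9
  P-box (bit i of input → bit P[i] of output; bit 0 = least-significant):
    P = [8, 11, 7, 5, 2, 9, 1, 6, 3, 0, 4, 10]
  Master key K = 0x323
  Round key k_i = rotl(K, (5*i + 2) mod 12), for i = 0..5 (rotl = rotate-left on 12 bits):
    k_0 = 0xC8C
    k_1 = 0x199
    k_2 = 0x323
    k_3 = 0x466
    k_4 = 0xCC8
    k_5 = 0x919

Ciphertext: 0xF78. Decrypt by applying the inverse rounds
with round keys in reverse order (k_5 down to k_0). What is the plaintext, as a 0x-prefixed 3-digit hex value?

s_0 = ciphertext = 0xF78
s_1 = InvRound(s_0, k_5) = 0x55A
s_2 = InvRound(s_1, k_4) = 0x447
s_3 = InvRound(s_2, k_3) = 0xE9A
s_4 = InvRound(s_3, k_2) = 0x696
s_5 = InvRound(s_4, k_1) = 0x172
s_6 = InvRound(s_5, k_0) = 0x006

0x006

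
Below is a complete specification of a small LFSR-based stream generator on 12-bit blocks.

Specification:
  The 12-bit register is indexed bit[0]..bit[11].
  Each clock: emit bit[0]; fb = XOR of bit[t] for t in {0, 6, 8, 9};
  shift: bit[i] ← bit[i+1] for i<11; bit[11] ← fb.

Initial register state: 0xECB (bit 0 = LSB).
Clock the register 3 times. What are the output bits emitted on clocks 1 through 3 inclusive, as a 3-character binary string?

110

reg_0 = 0xECB
clock 1: out=1, reg = 0xF65
clock 2: out=1, reg = 0x7B2
clock 3: out=0, reg = 0x3D9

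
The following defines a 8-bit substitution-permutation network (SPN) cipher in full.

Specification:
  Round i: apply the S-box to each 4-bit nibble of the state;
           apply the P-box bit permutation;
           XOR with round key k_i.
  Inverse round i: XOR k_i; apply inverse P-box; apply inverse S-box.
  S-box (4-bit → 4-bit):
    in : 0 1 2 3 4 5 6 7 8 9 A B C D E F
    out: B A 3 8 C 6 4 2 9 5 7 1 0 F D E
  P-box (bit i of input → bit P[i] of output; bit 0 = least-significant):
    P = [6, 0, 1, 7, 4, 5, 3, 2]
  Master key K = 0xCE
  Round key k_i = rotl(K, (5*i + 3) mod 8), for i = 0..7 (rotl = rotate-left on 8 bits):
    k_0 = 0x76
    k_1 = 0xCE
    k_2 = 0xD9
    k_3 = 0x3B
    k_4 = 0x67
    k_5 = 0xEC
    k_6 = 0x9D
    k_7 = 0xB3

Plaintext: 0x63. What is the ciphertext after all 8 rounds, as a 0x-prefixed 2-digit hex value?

0xFA

s_0 = plaintext = 0x63
s_1 = Round(s_0, k_0) = 0xFE
s_2 = Round(s_1, k_1) = 0x20
s_3 = Round(s_2, k_2) = 0x28
s_4 = Round(s_3, k_3) = 0xCB
s_5 = Round(s_4, k_4) = 0x27
s_6 = Round(s_5, k_5) = 0xDD
s_7 = Round(s_6, k_6) = 0x62
s_8 = Round(s_7, k_7) = 0xFA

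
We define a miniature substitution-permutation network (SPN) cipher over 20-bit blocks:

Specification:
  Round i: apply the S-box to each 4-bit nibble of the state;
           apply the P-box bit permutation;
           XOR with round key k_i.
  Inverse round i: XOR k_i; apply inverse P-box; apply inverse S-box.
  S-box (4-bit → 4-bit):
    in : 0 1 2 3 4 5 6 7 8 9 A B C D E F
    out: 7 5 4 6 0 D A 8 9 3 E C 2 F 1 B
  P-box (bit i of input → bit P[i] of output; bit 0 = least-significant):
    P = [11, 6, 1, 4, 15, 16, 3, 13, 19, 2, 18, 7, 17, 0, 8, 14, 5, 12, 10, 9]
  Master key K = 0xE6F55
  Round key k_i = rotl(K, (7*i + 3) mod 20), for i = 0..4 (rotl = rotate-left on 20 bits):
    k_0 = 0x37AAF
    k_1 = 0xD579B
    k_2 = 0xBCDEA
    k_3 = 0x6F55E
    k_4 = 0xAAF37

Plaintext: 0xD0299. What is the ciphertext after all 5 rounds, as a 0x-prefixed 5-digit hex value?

0x55662

s_0 = plaintext = 0xD0299
s_1 = Round(s_0, k_0) = 0x4E5CE
s_2 = Round(s_1, k_1) = 0x25F1B
s_3 = Round(s_2, k_2) = 0x10874
s_4 = Round(s_3, k_3) = 0xCD0FF
s_5 = Round(s_4, k_4) = 0x55662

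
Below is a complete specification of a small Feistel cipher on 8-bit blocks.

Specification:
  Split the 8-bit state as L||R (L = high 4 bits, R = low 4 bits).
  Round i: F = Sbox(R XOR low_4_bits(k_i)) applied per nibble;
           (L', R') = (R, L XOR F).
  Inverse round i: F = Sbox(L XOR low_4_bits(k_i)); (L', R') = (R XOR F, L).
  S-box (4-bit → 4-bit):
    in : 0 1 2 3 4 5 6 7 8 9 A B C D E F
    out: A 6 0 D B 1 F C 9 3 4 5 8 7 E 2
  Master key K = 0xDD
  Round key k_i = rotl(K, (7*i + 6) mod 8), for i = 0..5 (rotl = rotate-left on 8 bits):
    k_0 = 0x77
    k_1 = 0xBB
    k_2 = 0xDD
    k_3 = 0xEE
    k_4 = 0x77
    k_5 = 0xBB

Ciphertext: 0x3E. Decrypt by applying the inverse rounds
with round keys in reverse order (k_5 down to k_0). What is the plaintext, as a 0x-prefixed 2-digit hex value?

0x3C

s_0 = ciphertext = 0x3E
s_1 = InvRound(s_0, k_5) = 0x73
s_2 = InvRound(s_1, k_4) = 0x97
s_3 = InvRound(s_2, k_3) = 0xB9
s_4 = InvRound(s_3, k_2) = 0x6B
s_5 = InvRound(s_4, k_1) = 0xC6
s_6 = InvRound(s_5, k_0) = 0x3C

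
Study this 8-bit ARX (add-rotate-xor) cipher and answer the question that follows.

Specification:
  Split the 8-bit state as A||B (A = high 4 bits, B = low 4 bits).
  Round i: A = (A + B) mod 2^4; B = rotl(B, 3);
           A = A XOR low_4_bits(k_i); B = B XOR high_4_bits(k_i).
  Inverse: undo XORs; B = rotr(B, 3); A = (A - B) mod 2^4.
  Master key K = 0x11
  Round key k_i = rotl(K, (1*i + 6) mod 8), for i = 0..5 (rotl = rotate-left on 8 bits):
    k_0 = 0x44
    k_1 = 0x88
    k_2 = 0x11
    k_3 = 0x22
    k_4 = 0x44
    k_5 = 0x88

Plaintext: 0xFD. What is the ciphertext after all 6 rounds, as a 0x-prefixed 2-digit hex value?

0x2D

s_0 = plaintext = 0xFD
s_1 = Round(s_0, k_0) = 0x8A
s_2 = Round(s_1, k_1) = 0xAD
s_3 = Round(s_2, k_2) = 0x6F
s_4 = Round(s_3, k_3) = 0x7D
s_5 = Round(s_4, k_4) = 0x0A
s_6 = Round(s_5, k_5) = 0x2D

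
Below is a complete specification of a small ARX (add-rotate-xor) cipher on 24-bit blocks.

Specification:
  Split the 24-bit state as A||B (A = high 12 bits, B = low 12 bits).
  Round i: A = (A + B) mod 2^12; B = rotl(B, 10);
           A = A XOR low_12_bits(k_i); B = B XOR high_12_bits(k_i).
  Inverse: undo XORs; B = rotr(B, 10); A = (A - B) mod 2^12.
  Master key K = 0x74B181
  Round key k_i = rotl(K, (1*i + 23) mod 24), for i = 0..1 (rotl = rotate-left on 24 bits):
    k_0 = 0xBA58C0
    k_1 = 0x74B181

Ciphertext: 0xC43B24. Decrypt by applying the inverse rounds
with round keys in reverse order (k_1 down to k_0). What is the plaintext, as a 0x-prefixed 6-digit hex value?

s_0 = ciphertext = 0xC43B24
s_1 = InvRound(s_0, k_1) = 0xC031BF
s_2 = InvRound(s_1, k_0) = 0xC5986A

0xC5986A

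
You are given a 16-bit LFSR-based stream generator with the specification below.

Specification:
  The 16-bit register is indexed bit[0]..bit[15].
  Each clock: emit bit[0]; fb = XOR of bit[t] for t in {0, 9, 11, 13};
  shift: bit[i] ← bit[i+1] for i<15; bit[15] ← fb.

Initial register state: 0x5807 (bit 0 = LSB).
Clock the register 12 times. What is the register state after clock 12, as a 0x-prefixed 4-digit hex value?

0x8F25

reg_0 = 0x5807
clock 1: out=1, reg = 0x2C03
clock 2: out=1, reg = 0x9601
clock 3: out=1, reg = 0x4B00
clock 4: out=0, reg = 0x2580
clock 5: out=0, reg = 0x92C0
clock 6: out=0, reg = 0xC960
clock 7: out=0, reg = 0xE4B0
clock 8: out=0, reg = 0xF258
clock 9: out=0, reg = 0x792C
clock 10: out=0, reg = 0x3C96
clock 11: out=0, reg = 0x1E4B
clock 12: out=1, reg = 0x8F25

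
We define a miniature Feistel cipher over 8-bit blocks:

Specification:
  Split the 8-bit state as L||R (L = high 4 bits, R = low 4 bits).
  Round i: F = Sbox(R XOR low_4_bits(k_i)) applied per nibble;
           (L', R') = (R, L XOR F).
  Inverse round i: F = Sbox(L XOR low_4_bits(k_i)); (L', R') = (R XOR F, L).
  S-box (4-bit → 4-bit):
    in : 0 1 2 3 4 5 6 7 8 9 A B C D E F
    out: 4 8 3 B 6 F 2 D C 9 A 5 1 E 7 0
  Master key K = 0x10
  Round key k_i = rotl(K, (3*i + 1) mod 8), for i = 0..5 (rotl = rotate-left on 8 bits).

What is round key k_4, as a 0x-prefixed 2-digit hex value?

K = 0x10
k_0 = rotl(K, (3*0+1) mod 8) = rotl(K, 1) = 0x20
k_1 = rotl(K, (3*1+1) mod 8) = rotl(K, 4) = 0x01
k_2 = rotl(K, (3*2+1) mod 8) = rotl(K, 7) = 0x08
k_3 = rotl(K, (3*3+1) mod 8) = rotl(K, 2) = 0x40
k_4 = rotl(K, (3*4+1) mod 8) = rotl(K, 5) = 0x02

0x02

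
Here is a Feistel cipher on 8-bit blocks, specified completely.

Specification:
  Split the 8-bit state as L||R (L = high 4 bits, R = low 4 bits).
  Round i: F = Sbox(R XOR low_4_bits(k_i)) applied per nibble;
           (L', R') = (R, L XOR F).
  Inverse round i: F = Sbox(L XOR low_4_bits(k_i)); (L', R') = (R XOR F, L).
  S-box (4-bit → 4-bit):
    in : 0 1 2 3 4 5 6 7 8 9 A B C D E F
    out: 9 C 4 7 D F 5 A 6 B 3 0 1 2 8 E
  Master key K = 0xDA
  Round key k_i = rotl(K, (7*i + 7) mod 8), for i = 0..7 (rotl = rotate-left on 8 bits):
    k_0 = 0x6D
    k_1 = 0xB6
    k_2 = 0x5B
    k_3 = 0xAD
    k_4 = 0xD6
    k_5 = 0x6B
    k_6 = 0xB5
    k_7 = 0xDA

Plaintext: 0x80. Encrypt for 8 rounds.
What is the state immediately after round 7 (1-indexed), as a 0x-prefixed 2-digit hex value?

0x05

s_0 = plaintext = 0x80
s_1 = Round(s_0, k_0) = 0x0A
s_2 = Round(s_1, k_1) = 0xA1
s_3 = Round(s_2, k_2) = 0x19
s_4 = Round(s_3, k_3) = 0x9C
s_5 = Round(s_4, k_4) = 0xCA
s_6 = Round(s_5, k_5) = 0xA0
s_7 = Round(s_6, k_6) = 0x05
s_8 = Round(s_7, k_7) = 0x5E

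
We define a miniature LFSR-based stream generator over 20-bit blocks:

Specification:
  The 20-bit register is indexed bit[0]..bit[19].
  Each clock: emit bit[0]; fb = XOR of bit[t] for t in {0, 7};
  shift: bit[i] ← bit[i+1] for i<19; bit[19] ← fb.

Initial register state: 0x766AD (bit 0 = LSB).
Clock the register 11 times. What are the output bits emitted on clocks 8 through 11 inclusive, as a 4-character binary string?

reg_0 = 0x766AD
clock 1: out=1, reg = 0x3B356
clock 2: out=0, reg = 0x1D9AB
clock 3: out=1, reg = 0x0ECD5
clock 4: out=1, reg = 0x0766A
clock 5: out=0, reg = 0x03B35
clock 6: out=1, reg = 0x81D9A
clock 7: out=0, reg = 0xC0ECD
clock 8: out=1, reg = 0x60766
clock 9: out=0, reg = 0x303B3
clock 10: out=1, reg = 0x181D9
clock 11: out=1, reg = 0x0C0EC

1011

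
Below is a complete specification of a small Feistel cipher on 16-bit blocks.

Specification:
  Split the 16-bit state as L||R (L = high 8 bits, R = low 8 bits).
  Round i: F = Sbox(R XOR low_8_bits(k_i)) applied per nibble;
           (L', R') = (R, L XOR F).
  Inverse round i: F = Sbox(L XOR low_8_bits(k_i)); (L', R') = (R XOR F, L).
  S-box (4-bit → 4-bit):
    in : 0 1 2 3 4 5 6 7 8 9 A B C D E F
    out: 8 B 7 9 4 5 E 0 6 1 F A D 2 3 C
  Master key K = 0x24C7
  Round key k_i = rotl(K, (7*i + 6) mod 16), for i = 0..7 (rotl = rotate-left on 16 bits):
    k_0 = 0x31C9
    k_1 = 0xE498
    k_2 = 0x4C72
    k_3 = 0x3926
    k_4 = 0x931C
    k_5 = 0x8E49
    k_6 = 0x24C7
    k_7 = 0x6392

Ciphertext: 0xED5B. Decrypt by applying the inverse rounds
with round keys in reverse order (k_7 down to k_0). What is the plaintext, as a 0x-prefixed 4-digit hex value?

s_0 = ciphertext = 0xED5B
s_1 = InvRound(s_0, k_7) = 0x57ED
s_2 = InvRound(s_1, k_6) = 0xF557
s_3 = InvRound(s_2, k_5) = 0xFAF5
s_4 = InvRound(s_3, k_4) = 0xCBFA
s_5 = InvRound(s_4, k_3) = 0xC8CB
s_6 = InvRound(s_5, k_2) = 0x64C8
s_7 = InvRound(s_6, k_1) = 0x0564
s_8 = InvRound(s_7, k_0) = 0xB905

0xB905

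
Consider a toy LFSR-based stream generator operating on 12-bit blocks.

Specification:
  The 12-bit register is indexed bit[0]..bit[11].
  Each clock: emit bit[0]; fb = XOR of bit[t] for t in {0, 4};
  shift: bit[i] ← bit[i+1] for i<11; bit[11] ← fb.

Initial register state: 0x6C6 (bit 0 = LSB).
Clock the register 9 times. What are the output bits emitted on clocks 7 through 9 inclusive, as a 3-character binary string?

reg_0 = 0x6C6
clock 1: out=0, reg = 0x363
clock 2: out=1, reg = 0x9B1
clock 3: out=1, reg = 0x4D8
clock 4: out=0, reg = 0xA6C
clock 5: out=0, reg = 0x536
clock 6: out=0, reg = 0xA9B
clock 7: out=1, reg = 0x54D
clock 8: out=1, reg = 0xAA6
clock 9: out=0, reg = 0x553

110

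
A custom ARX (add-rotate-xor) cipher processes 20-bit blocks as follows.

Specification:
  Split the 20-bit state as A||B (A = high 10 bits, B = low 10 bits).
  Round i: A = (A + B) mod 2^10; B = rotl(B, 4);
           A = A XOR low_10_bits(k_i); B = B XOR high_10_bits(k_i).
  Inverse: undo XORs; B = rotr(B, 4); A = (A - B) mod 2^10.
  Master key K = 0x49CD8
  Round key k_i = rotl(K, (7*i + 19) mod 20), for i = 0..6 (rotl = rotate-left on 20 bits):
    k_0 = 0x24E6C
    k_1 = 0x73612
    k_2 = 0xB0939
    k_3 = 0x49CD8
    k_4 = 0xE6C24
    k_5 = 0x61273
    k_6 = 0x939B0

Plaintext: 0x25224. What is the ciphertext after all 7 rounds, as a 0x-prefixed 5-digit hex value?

s_0 = plaintext = 0x25224
s_1 = Round(s_0, k_0) = 0x352DB
s_2 = Round(s_1, k_1) = 0x6F476
s_3 = Round(s_2, k_2) = 0xC29A3
s_4 = Round(s_3, k_3) = 0x1D711
s_5 = Round(s_4, k_4) = 0xE8A87
s_6 = Round(s_5, k_5) = 0x169FE
s_7 = Round(s_6, k_6) = 0xFA1A9

0xFA1A9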